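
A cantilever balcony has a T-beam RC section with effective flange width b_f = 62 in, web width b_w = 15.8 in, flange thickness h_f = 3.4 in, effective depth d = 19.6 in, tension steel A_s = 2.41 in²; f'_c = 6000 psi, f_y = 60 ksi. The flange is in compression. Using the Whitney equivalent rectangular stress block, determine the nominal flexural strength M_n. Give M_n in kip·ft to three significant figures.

Tension: T = A_s f_y = 2.41 × 60 = 144.6 kips.
Try a within the flange: a = T/(0.85 f'_c b_f) = 144.6/(0.85 × 6 × 62) = 0.457 in.
Since a = 0.457 ≤ h_f = 3.4 in, the stress block lies entirely in the flange; analyse as a rectangular beam of width b_f.
M_n = T(d − a/2) = 144.6 × (19.6 − 0.2285) = 2801.1 kip·in.
M_n = 2801.1/12 = 233.43 kip·ft.

M_n ≈ 233 kip·ft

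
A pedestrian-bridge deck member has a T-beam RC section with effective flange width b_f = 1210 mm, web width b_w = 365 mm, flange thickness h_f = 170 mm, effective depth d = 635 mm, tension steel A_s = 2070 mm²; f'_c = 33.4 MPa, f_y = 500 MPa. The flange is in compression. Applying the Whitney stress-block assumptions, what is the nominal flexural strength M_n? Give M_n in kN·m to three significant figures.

Tension: T = A_s f_y = 2070 × 500 = 1035000 N.
Try a within the flange: a = T/(0.85 f'_c b_f) = 1035000/(0.85 × 33.4 × 1210) = 30.13 mm.
Since a = 30.13 ≤ h_f = 170 mm, the stress block lies entirely in the flange; analyse as a rectangular beam of width b_f.
M_n = T(d − a/2) = 1035000 × (635 − 15.065) = 641.63 × 10⁶ N·mm.
M_n = 641.63 kN·m.

M_n ≈ 642 kN·m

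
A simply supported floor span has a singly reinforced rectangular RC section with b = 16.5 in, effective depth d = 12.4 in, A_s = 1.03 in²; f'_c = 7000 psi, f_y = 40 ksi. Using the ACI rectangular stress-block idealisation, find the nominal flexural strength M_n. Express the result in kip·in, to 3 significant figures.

T = A_s f_y = 1.03 × 40 = 41.2 kips.
a = T/(0.85 f'_c b) = 41.2/(0.85 × 7 × 16.5) = 0.420 in.
M_n = T(d − a/2) = 41.2 × (12.4 − 0.21) = 502.2 kip·in.

M_n ≈ 502 kip·in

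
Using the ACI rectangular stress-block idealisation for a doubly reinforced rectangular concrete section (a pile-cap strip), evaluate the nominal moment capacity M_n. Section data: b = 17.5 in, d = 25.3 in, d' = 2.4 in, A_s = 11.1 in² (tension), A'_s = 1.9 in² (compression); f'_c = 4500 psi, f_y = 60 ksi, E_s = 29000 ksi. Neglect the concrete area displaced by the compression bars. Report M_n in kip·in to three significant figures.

M_n ≈ 14300 kip·in

Assume both steels yield.
a = (A_s − A'_s) f_y/(0.85 f'_c b) = (11.1 − 1.9) × 60/(0.85 × 4.5 × 17.5) = 8.246 in.
c = a/β₁ = 8.246/0.825 = 9.995 in; ε'_s = 0.003(c − d')/c = 0.0023 ≥ ε_y = 0.0021, so the compression steel yields.
M_n = (A_s − A'_s) f_y (d − a/2) + A'_s f_y (d − d') = 552 × (25.3 − 4.123) + 114 × (25.3 − 2.4) = 11689.7 + 2610.6 = 14300.3 kip·in.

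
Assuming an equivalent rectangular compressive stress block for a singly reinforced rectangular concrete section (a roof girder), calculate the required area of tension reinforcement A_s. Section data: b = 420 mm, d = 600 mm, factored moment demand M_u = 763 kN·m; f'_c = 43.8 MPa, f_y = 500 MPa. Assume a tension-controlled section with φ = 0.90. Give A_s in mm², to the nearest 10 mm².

A_s ≈ 3080 mm²

M_n = M_u/φ = 763/0.90 = 847.778 kN·m.
With M_n = 0.85 f'_c a b (d − a/2), solve the quadratic for a:
a = d − √(d² − 2M_n/(0.85 f'_c b)) = 600 − √(600² − 2 × 847.778×10⁶/(0.85 × 43.8 × 420)) = 98.44 mm.
A_s = 0.85 f'_c a b / f_y = 0.85 × 43.8 × 98.44 × 420 / 500 = 3078.5 mm².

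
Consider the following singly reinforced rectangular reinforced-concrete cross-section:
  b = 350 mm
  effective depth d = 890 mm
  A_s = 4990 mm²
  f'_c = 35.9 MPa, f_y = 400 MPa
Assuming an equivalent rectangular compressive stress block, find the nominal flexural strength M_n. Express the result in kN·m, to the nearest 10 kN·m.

M_n ≈ 1590 kN·m

T = A_s f_y = 4990 × 400 = 1996000 N = 1996 kN.
From C = T: a = T/(0.85 f'_c b) = 1996000/(0.85 × 35.9 × 350) = 186.89 mm.
M_n = T(d − a/2) = 1996 kN × (890 − 93.445) mm = 1589.92 kN·m.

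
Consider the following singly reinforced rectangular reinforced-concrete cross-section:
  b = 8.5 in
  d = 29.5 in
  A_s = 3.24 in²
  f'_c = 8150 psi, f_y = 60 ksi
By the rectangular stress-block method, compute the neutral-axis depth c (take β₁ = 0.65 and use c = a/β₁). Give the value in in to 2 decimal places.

T = A_s f_y = 3.24 × 60 = 194.4 kips.
a = T/(0.85 f'_c b) = 194.4/(0.85 × 8.15 × 8.5) = 3.3014 in.
With β₁ = 0.65, c = a/β₁ = 3.3014/0.65 = 5.08 in.

c ≈ 5.08 in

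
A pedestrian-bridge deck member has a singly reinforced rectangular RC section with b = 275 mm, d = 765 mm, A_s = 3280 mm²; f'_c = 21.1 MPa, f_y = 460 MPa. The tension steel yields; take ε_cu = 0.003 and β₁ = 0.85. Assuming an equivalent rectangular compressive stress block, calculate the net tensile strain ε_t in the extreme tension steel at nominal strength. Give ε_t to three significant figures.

a = A_s f_y/(0.85 f'_c b) = 305.91 mm.
β₁ = 0.85, so c = a/β₁ = 305.91/0.85 = 359.89 mm.
From the linear strain diagram with ε_cu = 0.003: ε_t = 0.003 (d − c)/c = 0.003 × (765 − 359.89)/359.89 = 0.00338.
ε_t < 0.004 — the section is over-reinforced for flexure under ACI limits.

ε_t ≈ 0.00338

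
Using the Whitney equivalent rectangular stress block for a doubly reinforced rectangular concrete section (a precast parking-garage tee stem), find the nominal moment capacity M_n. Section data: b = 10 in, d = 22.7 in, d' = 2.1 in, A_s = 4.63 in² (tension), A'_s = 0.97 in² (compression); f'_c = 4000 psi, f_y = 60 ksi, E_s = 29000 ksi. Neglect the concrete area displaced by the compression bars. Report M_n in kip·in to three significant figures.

M_n ≈ 5470 kip·in

Assume both steels yield.
a = (A_s − A'_s) f_y/(0.85 f'_c b) = (4.63 − 0.97) × 60/(0.85 × 4 × 10) = 6.459 in.
c = a/β₁ = 6.459/0.85 = 7.599 in; ε'_s = 0.003(c − d')/c = 0.0022 ≥ ε_y = 0.0021, so the compression steel yields.
M_n = (A_s − A'_s) f_y (d − a/2) + A'_s f_y (d − d') = 219.6 × (22.7 − 3.2295) + 58.2 × (22.7 − 2.1) = 4275.7 + 1198.9 = 5474.6 kip·in.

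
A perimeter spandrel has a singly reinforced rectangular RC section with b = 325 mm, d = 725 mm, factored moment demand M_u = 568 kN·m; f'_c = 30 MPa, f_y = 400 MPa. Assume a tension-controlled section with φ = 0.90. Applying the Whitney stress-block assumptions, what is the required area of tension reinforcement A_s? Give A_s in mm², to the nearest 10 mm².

A_s ≈ 2360 mm²

M_n = M_u/φ = 568/0.90 = 631.111 kN·m.
With M_n = 0.85 f'_c a b (d − a/2), solve the quadratic for a:
a = d − √(d² − 2M_n/(0.85 f'_c b)) = 725 − √(725² − 2 × 631.111×10⁶/(0.85 × 30 × 325)) = 114.00 mm.
A_s = 0.85 f'_c a b / f_y = 0.85 × 30 × 114.00 × 325 / 400 = 2361.9 mm².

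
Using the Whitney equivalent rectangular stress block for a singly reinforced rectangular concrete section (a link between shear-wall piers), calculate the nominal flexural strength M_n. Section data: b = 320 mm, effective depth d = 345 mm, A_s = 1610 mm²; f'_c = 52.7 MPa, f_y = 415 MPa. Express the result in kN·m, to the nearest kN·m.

M_n ≈ 215 kN·m

T = A_s f_y = 1610 × 415 = 668150 N = 668.15 kN.
From C = T: a = T/(0.85 f'_c b) = 668150/(0.85 × 52.7 × 320) = 46.61 mm.
M_n = T(d − a/2) = 668.15 kN × (345 − 23.305) mm = 214.94 kN·m.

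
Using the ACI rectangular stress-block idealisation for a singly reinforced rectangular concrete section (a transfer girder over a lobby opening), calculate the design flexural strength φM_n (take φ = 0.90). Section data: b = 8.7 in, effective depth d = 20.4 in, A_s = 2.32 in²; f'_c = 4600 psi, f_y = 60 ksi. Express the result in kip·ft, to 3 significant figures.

T = A_s f_y = 2.32 × 60 = 139.2 kips.
a = T/(0.85 f'_c b) = 139.2/(0.85 × 4.6 × 8.7) = 4.092 in.
M_n = T(d − a/2) = 139.2 × (20.4 − 2.046) = 2554.9 kip·in = 2554.9/12 = 212.91 kip·ft.
φM_n = 0.90 × 212.91 = 191.62 kip·ft.

φM_n ≈ 192 kip·ft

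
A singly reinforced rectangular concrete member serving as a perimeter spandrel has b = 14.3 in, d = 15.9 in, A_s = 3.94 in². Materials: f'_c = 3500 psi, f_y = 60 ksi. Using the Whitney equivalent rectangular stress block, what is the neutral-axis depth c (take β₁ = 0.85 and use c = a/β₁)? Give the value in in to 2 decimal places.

T = A_s f_y = 3.94 × 60 = 236.4 kips.
a = T/(0.85 f'_c b) = 236.4/(0.85 × 3.5 × 14.3) = 5.5568 in.
With β₁ = 0.85, c = a/β₁ = 5.5568/0.85 = 6.54 in.

c ≈ 6.54 in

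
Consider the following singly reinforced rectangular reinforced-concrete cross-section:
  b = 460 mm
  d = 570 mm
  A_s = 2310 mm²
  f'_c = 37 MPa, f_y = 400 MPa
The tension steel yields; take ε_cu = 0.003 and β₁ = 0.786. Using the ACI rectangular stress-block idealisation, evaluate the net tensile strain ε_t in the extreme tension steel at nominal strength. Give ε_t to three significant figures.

a = A_s f_y/(0.85 f'_c b) = 63.87 mm.
β₁ = 0.786, so c = a/β₁ = 63.87/0.786 = 81.26 mm.
From the linear strain diagram with ε_cu = 0.003: ε_t = 0.003 (d − c)/c = 0.003 × (570 − 81.26)/81.26 = 0.0180.
Since ε_t ≥ 0.005, the section is tension-controlled.

ε_t ≈ 0.0180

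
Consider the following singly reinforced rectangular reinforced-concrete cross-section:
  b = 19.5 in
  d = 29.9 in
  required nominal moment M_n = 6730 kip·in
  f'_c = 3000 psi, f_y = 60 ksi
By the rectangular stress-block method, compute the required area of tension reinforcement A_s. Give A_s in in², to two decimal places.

From M_n = 0.85 f'_c a b (d − a/2):
a = d − √(d² − 2M_n/(0.85 f'_c b)) = 29.9 − √(29.9² − 2 × 6730/(0.85 × 3 × 19.5)) = 4.934 in.
A_s = 0.85 f'_c a b / f_y = 0.85 × 3 × 4.934 × 19.5 / 60 = 4.089 in².

A_s ≈ 4.09 in²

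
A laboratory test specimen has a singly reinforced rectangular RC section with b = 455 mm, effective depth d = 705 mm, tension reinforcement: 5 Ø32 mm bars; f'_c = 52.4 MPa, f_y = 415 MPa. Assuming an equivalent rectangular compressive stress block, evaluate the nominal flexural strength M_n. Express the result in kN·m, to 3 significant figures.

M_n ≈ 1110 kN·m

A_s = 5 × 804 = 4020 mm².
T = A_s f_y = 4020 × 415 = 1668300 N = 1668.3 kN.
From C = T: a = T/(0.85 f'_c b) = 1668300/(0.85 × 52.4 × 455) = 82.32 mm.
M_n = T(d − a/2) = 1668.3 kN × (705 − 41.16) mm = 1107.48 kN·m.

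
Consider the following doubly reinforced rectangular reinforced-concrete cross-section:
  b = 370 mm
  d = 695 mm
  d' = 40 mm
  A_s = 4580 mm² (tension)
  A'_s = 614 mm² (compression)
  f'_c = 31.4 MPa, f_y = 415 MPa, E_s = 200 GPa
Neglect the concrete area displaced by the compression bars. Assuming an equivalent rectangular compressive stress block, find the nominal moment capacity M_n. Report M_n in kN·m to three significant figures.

M_n ≈ 1170 kN·m

Assume both tension and compression steel yield.
Net tension couple steel: A_s − A'_s = 3966 mm².
a = (A_s − A'_s) f_y / (0.85 f'_c b) = 1645890/(0.85 × 31.4 × 370) = 166.67 mm.
c = a/β₁ = 166.67/0.826 = 201.78 mm; ε'_s = 0.003(c − d')/c = 0.0024 ≥ f_y/E_s = 0.0021, so compression steel does yield.
M_n = (A_s − A'_s) f_y (d − a/2) + A'_s f_y (d − d') = [1645890 × (695 − 83.335) + 254810 × (695 − 40)] × 10⁻⁶ = 1006.73 + 166.90 = 1173.63 kN·m.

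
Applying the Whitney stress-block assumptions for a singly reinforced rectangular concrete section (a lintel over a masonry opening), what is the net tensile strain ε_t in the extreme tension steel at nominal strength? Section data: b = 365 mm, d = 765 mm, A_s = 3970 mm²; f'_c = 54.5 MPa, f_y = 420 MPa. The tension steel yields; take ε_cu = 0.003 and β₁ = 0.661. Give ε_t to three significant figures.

ε_t ≈ 0.0124

a = A_s f_y/(0.85 f'_c b) = 98.61 mm.
β₁ = 0.661, so c = a/β₁ = 98.61/0.661 = 149.18 mm.
From the linear strain diagram with ε_cu = 0.003: ε_t = 0.003 (d − c)/c = 0.003 × (765 − 149.18)/149.18 = 0.0124.
Since ε_t ≥ 0.005, the section is tension-controlled.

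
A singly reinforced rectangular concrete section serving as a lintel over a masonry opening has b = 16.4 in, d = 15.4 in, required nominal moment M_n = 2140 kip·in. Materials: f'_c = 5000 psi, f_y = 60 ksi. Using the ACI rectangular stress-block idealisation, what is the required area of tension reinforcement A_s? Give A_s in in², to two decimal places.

A_s ≈ 2.49 in²

From M_n = 0.85 f'_c a b (d − a/2):
a = d − √(d² − 2M_n/(0.85 f'_c b)) = 15.4 − √(15.4² − 2 × 2140/(0.85 × 5 × 16.4)) = 2.143 in.
A_s = 0.85 f'_c a b / f_y = 0.85 × 5 × 2.143 × 16.4 / 60 = 2.489 in².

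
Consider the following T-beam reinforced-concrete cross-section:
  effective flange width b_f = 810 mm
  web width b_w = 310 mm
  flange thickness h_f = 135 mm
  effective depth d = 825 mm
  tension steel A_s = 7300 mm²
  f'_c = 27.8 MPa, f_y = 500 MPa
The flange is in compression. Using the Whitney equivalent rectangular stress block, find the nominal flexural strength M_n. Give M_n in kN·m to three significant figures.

M_n ≈ 2620 kN·m

Tension: T = A_s f_y = 7300 × 500 = 3650000 N.
Try a within the flange: a = T/(0.85 f'_c b_f) = 3650000/(0.85 × 27.8 × 810) = 190.70 mm.
a = 190.70 > h_f = 135 mm: the block extends into the web. Split into flange-overhang and web parts.
C_f = 0.85 f'_c (b_f − b_w) h_f = 0.85 × 27.8 × (810 − 310) × 135 = 1595025 N.
Remaining web compression depth: a_w = (T − C_f)/(0.85 f'_c b_w) = (3650000 − 1595025)/(0.85 × 27.8 × 310) = 280.53 mm.
M_n = C_f(d − h_f/2) + (T − C_f)(d − a_w/2) = 1595025 × (825 − 67.5) + 2054975 × (825 − 140.265) = 1208.23 + 1407.11 = 2615.34 × 10⁶ N·mm.
M_n = 2615.34 kN·m.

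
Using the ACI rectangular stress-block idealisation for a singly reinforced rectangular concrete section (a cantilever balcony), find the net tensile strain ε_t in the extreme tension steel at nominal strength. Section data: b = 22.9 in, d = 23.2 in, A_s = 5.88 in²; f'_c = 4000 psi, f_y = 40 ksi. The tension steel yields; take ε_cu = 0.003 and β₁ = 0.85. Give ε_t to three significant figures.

ε_t ≈ 0.0166

a = A_s f_y/(0.85 f'_c b) = 3.021 in.
β₁ = 0.85, so c = a/β₁ = 3.021/0.85 = 3.554 in.
From the linear strain diagram with ε_cu = 0.003: ε_t = 0.003 (d − c)/c = 0.003 × (23.2 − 3.554)/3.554 = 0.0166.
Since ε_t ≥ 0.005, the section is tension-controlled.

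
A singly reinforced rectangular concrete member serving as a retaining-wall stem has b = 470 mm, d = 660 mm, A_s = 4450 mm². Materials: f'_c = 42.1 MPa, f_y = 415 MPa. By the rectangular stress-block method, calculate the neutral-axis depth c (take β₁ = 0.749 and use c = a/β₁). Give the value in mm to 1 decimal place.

T = A_s f_y = 4450 × 415 = 1846750 N = 1846.75 kN.
Setting C = 0.85 f'_c a b equal to T: a = 1846750/(0.85 × 42.1 × 470) = 109.802 mm.
With β₁ = 0.749, c = a/β₁ = 109.802/0.749 = 146.6 mm.

c ≈ 146.6 mm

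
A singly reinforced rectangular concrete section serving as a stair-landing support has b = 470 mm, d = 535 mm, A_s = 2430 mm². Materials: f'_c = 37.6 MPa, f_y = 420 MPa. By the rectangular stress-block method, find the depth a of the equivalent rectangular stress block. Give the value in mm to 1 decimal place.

a ≈ 67.9 mm

T = A_s f_y = 2430 × 420 = 1020600 N = 1020.6 kN.
Setting C = 0.85 f'_c a b equal to T: a = 1020600/(0.85 × 37.6 × 470) = 67.9 mm.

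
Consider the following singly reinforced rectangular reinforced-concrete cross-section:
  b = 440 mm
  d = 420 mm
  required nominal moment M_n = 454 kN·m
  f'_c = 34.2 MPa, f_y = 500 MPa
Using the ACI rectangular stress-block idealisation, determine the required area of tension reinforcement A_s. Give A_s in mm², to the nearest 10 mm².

A_s ≈ 2440 mm²

With M_n = 0.85 f'_c a b (d − a/2), solve the quadratic for a:
a = d − √(d² − 2M_n/(0.85 f'_c b)) = 420 − √(420² − 2 × 454×10⁶/(0.85 × 34.2 × 440)) = 95.33 mm.
A_s = 0.85 f'_c a b / f_y = 0.85 × 34.2 × 95.33 × 440 / 500 = 2438.7 mm².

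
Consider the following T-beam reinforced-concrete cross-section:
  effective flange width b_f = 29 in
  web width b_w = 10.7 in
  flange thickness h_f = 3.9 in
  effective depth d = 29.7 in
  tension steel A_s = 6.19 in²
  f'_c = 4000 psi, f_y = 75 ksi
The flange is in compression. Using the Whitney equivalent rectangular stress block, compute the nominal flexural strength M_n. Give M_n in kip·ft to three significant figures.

M_n ≈ 1050 kip·ft

Tension: T = A_s f_y = 6.19 × 75 = 464.25 kips.
Try a within the flange: a = T/(0.85 f'_c b_f) = 464.25/(0.85 × 4 × 29) = 4.708 in.
a = 4.708 > h_f = 3.9 in: the block extends into the web. Split into flange-overhang and web parts.
C_f = 0.85 f'_c (b_f − b_w) h_f = 0.85 × 4 × (29 − 10.7) × 3.9 = 242.7 kips.
Remaining web compression depth: a_w = (T − C_f)/(0.85 f'_c b_w) = (464.25 − 242.7)/(0.85 × 4 × 10.7) = 6.090 in.
M_n = C_f(d − h_f/2) + (T − C_f)(d − a_w/2) = 242.7 × (29.7 − 1.95) + 221.55 × (29.7 − 3.045) = 6734.9 + 5905.4 = 12640.3 kip·in.
M_n = 12640.3/12 = 1053.36 kip·ft.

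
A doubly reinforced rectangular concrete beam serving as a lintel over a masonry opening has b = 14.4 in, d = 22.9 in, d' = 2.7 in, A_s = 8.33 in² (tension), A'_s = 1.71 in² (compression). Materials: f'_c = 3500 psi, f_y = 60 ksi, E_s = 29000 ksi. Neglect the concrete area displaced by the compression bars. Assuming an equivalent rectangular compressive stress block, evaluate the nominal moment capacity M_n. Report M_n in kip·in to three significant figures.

Assume both steels yield.
a = (A_s − A'_s) f_y/(0.85 f'_c b) = (8.33 − 1.71) × 60/(0.85 × 3.5 × 14.4) = 9.272 in.
c = a/β₁ = 9.272/0.85 = 10.908 in; ε'_s = 0.003(c − d')/c = 0.0023 ≥ ε_y = 0.0021, so the compression steel yields.
M_n = (A_s − A'_s) f_y (d − a/2) + A'_s f_y (d − d') = 397.2 × (22.9 − 4.636) + 102.6 × (22.9 − 2.7) = 7254.5 + 2072.5 = 9327.0 kip·in.

M_n ≈ 9330 kip·in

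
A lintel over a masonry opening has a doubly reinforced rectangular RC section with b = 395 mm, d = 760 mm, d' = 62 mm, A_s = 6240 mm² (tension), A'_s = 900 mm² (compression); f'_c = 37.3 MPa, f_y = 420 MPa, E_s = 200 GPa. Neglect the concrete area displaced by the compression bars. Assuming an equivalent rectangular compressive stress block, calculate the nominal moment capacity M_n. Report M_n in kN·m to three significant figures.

M_n ≈ 1770 kN·m

Assume both tension and compression steel yield.
Net tension couple steel: A_s − A'_s = 5340 mm².
a = (A_s − A'_s) f_y / (0.85 f'_c b) = 2242800/(0.85 × 37.3 × 395) = 179.09 mm.
c = a/β₁ = 179.09/0.784 = 228.43 mm; ε'_s = 0.003(c − d')/c = 0.0022 ≥ f_y/E_s = 0.0021, so compression steel does yield.
M_n = (A_s − A'_s) f_y (d − a/2) + A'_s f_y (d − d') = [2242800 × (760 − 89.545) + 378000 × (760 − 62)] × 10⁻⁶ = 1503.70 + 263.84 = 1767.54 kN·m.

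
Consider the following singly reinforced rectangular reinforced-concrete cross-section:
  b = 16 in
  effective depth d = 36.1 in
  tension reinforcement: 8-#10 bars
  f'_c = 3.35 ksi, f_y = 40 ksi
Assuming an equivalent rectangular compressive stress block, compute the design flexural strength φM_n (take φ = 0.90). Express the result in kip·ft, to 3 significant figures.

φM_n ≈ 964 kip·ft

A_s = 8 × 1.27 = 10.16 in².
T = A_s f_y = 10.16 × 40 = 406.4 kips.
a = T/(0.85 f'_c b) = 406.4/(0.85 × 3.35 × 16) = 8.920 in.
M_n = T(d − a/2) = 406.4 × (36.1 − 4.46) = 12858.5 kip·in = 12858.5/12 = 1071.54 kip·ft.
φM_n = 0.90 × 1071.54 = 964.39 kip·ft.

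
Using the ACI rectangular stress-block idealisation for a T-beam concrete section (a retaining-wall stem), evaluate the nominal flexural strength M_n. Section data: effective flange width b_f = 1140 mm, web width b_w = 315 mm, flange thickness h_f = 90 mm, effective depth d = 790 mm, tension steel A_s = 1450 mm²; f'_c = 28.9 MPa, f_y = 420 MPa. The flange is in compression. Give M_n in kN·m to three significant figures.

Tension: T = A_s f_y = 1450 × 420 = 609000 N.
Try a within the flange: a = T/(0.85 f'_c b_f) = 609000/(0.85 × 28.9 × 1140) = 21.75 mm.
Since a = 21.75 ≤ h_f = 90 mm, the stress block lies entirely in the flange; analyse as a rectangular beam of width b_f.
M_n = T(d − a/2) = 609000 × (790 − 10.875) = 474.49 × 10⁶ N·mm.
M_n = 474.49 kN·m.

M_n ≈ 474 kN·m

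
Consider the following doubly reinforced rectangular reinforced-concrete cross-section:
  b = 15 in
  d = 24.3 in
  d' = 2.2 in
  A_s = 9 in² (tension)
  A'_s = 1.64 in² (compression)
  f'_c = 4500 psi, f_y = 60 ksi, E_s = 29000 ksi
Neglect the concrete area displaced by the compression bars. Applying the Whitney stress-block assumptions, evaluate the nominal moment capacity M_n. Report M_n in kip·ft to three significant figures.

M_n ≈ 934 kip·ft

Assume both steels yield.
a = (A_s − A'_s) f_y/(0.85 f'_c b) = (9 − 1.64) × 60/(0.85 × 4.5 × 15) = 7.697 in.
c = a/β₁ = 7.697/0.825 = 9.330 in; ε'_s = 0.003(c − d')/c = 0.0023 ≥ ε_y = 0.0021, so the compression steel yields.
M_n = (A_s − A'_s) f_y (d − a/2) + A'_s f_y (d − d') = 441.6 × (24.3 − 3.8485) + 98.4 × (24.3 − 2.2) = 9031.4 + 2174.6 = 11206.0 kip·in = 11206.0/12 = 933.83 kip·ft.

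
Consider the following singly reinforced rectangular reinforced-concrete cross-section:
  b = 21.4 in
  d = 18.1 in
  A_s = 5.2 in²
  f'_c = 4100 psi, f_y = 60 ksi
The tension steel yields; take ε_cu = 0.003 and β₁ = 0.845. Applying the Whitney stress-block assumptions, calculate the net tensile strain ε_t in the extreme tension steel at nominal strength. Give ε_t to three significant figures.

a = A_s f_y/(0.85 f'_c b) = 4.183 in.
β₁ = 0.845, so c = a/β₁ = 4.183/0.845 = 4.950 in.
From the linear strain diagram with ε_cu = 0.003: ε_t = 0.003 (d − c)/c = 0.003 × (18.1 − 4.950)/4.950 = 0.00797.
Since ε_t ≥ 0.005, the section is tension-controlled.

ε_t ≈ 0.00797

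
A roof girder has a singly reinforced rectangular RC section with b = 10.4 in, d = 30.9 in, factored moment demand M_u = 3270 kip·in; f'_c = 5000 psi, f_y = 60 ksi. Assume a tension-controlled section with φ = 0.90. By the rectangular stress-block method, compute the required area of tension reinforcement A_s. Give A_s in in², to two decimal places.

A_s ≈ 2.05 in²

M_n = M_u/φ = 3270/0.90 = 3633.33 kip·in.
From M_n = 0.85 f'_c a b (d − a/2):
a = d − √(d² − 2M_n/(0.85 f'_c b)) = 30.9 − √(30.9² − 2 × 3633.33/(0.85 × 5 × 10.4)) = 2.786 in.
A_s = 0.85 f'_c a b / f_y = 0.85 × 5 × 2.786 × 10.4 / 60 = 2.052 in².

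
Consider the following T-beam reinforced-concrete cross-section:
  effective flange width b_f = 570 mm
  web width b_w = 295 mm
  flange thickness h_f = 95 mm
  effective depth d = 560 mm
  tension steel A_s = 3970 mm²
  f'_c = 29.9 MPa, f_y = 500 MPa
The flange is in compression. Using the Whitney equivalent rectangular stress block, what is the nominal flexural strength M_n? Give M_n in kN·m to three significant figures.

Tension: T = A_s f_y = 3970 × 500 = 1985000 N.
Try a within the flange: a = T/(0.85 f'_c b_f) = 1985000/(0.85 × 29.9 × 570) = 137.02 mm.
a = 137.02 > h_f = 95 mm: the block extends into the web. Split into flange-overhang and web parts.
C_f = 0.85 f'_c (b_f − b_w) h_f = 0.85 × 29.9 × (570 − 295) × 95 = 663967 N.
Remaining web compression depth: a_w = (T − C_f)/(0.85 f'_c b_w) = (1985000 − 663967)/(0.85 × 29.9 × 295) = 176.20 mm.
M_n = C_f(d − h_f/2) + (T − C_f)(d − a_w/2) = 663967 × (560 − 47.5) + 1321033 × (560 − 88.1) = 340.28 + 623.40 = 963.68 × 10⁶ N·mm.
M_n = 963.68 kN·m.

M_n ≈ 964 kN·m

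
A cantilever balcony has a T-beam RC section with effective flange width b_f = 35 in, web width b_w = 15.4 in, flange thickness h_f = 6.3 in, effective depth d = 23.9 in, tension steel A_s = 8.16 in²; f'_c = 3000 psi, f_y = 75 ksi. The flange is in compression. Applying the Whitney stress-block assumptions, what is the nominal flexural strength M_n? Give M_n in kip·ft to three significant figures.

M_n ≈ 1040 kip·ft

Tension: T = A_s f_y = 8.16 × 75 = 612 kips.
Try a within the flange: a = T/(0.85 f'_c b_f) = 612/(0.85 × 3 × 35) = 6.857 in.
a = 6.857 > h_f = 6.3 in: the block extends into the web. Split into flange-overhang and web parts.
C_f = 0.85 f'_c (b_f − b_w) h_f = 0.85 × 3 × (35 − 15.4) × 6.3 = 314.9 kips.
Remaining web compression depth: a_w = (T − C_f)/(0.85 f'_c b_w) = (612 − 314.9)/(0.85 × 3 × 15.4) = 7.566 in.
M_n = C_f(d − h_f/2) + (T − C_f)(d − a_w/2) = 314.9 × (23.9 − 3.15) + 297.1 × (23.9 − 3.783) = 6534.2 + 5976.8 = 12511.0 kip·in.
M_n = 12511.0/12 = 1042.58 kip·ft.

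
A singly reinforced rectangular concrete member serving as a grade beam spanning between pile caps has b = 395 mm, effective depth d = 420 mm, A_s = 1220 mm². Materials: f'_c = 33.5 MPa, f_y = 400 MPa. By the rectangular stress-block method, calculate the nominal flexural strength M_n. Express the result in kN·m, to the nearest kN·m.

M_n ≈ 194 kN·m

T = A_s f_y = 1220 × 400 = 488000 N = 488 kN.
From C = T: a = T/(0.85 f'_c b) = 488000/(0.85 × 33.5 × 395) = 43.39 mm.
M_n = T(d − a/2) = 488 kN × (420 − 21.695) mm = 194.37 kN·m.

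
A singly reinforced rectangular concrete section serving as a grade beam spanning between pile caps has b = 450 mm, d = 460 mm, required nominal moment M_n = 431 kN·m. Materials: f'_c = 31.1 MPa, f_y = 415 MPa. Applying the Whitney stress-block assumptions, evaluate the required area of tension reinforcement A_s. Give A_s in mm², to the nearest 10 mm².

A_s ≈ 2490 mm²

With M_n = 0.85 f'_c a b (d − a/2), solve the quadratic for a:
a = d − √(d² − 2M_n/(0.85 f'_c b)) = 460 − √(460² − 2 × 431×10⁶/(0.85 × 31.1 × 450)) = 86.99 mm.
A_s = 0.85 f'_c a b / f_y = 0.85 × 31.1 × 86.99 × 450 / 415 = 2493.5 mm².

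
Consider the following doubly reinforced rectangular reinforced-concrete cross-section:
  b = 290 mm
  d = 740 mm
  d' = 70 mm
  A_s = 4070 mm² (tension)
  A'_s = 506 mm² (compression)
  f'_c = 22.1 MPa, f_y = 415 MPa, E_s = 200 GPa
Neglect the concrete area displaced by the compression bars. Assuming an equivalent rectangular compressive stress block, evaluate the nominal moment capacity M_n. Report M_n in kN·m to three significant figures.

Assume both tension and compression steel yield.
Net tension couple steel: A_s − A'_s = 3564 mm².
a = (A_s − A'_s) f_y / (0.85 f'_c b) = 1479060/(0.85 × 22.1 × 290) = 271.50 mm.
c = a/β₁ = 271.50/0.85 = 319.41 mm; ε'_s = 0.003(c − d')/c = 0.0023 ≥ f_y/E_s = 0.0021, so compression steel does yield.
M_n = (A_s − A'_s) f_y (d − a/2) + A'_s f_y (d − d') = [1479060 × (740 − 135.75) + 209990 × (740 − 70)] × 10⁻⁶ = 893.72 + 140.69 = 1034.41 kN·m.

M_n ≈ 1030 kN·m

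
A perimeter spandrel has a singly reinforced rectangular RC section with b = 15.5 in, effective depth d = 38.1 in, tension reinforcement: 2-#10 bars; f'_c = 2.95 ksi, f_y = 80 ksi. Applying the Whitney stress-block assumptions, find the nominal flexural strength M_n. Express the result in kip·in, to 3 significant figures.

A_s = 2 × 1.27 = 2.54 in².
T = A_s f_y = 2.54 × 80 = 203.2 kips.
a = T/(0.85 f'_c b) = 203.2/(0.85 × 2.95 × 15.5) = 5.228 in.
M_n = T(d − a/2) = 203.2 × (38.1 − 2.614) = 7210.8 kip·in.

M_n ≈ 7210 kip·in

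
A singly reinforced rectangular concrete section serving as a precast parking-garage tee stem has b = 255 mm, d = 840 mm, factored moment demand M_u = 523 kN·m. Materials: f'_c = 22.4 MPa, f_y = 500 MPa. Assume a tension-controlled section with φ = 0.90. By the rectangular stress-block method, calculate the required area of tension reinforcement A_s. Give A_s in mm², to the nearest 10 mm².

A_s ≈ 1530 mm²

M_n = M_u/φ = 523/0.90 = 581.111 kN·m.
With M_n = 0.85 f'_c a b (d − a/2), solve the quadratic for a:
a = d − √(d² − 2M_n/(0.85 f'_c b)) = 840 − √(840² − 2 × 581.111×10⁶/(0.85 × 22.4 × 255)) = 157.19 mm.
A_s = 0.85 f'_c a b / f_y = 0.85 × 22.4 × 157.19 × 255 / 500 = 1526.4 mm².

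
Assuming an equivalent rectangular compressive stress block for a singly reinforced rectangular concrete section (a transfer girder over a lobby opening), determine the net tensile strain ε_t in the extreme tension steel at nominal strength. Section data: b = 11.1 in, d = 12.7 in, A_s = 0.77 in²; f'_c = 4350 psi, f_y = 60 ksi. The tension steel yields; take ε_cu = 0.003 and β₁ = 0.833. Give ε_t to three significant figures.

a = A_s f_y/(0.85 f'_c b) = 1.126 in.
β₁ = 0.833, so c = a/β₁ = 1.126/0.833 = 1.352 in.
From the linear strain diagram with ε_cu = 0.003: ε_t = 0.003 (d − c)/c = 0.003 × (12.7 − 1.352)/1.352 = 0.0252.
Since ε_t ≥ 0.005, the section is tension-controlled.

ε_t ≈ 0.0252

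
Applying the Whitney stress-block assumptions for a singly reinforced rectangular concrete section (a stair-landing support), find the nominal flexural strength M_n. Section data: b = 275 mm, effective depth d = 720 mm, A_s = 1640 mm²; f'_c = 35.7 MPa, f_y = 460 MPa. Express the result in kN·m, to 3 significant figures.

M_n ≈ 509 kN·m

T = A_s f_y = 1640 × 460 = 754400 N = 754.4 kN.
From C = T: a = T/(0.85 f'_c b) = 754400/(0.85 × 35.7 × 275) = 90.40 mm.
M_n = T(d − a/2) = 754.4 kN × (720 − 45.2) mm = 509.07 kN·m.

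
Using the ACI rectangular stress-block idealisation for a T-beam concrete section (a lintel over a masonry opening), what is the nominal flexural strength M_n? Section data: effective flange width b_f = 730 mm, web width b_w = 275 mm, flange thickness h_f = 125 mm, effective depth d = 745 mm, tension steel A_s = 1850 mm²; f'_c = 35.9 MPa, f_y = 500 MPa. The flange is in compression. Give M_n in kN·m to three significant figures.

Tension: T = A_s f_y = 1850 × 500 = 925000 N.
Try a within the flange: a = T/(0.85 f'_c b_f) = 925000/(0.85 × 35.9 × 730) = 41.52 mm.
Since a = 41.52 ≤ h_f = 125 mm, the stress block lies entirely in the flange; analyse as a rectangular beam of width b_f.
M_n = T(d − a/2) = 925000 × (745 − 20.76) = 669.92 × 10⁶ N·mm.
M_n = 669.92 kN·m.

M_n ≈ 670 kN·m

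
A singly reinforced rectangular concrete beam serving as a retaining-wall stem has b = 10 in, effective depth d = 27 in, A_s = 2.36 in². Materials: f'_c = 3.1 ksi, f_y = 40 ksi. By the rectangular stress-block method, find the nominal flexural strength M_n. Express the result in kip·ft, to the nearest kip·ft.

M_n ≈ 198 kip·ft

T = A_s f_y = 2.36 × 40 = 94.4 kips.
a = T/(0.85 f'_c b) = 94.4/(0.85 × 3.1 × 10) = 3.583 in.
M_n = T(d − a/2) = 94.4 × (27 − 1.7915) = 2379.7 kip·in = 2379.7/12 = 198.31 kip·ft.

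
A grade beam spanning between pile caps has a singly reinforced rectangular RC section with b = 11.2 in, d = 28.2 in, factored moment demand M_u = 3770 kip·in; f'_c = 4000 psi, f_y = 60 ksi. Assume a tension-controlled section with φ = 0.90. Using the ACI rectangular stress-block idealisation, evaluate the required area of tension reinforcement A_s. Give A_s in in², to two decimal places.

A_s ≈ 2.68 in²

M_n = M_u/φ = 3770/0.90 = 4188.89 kip·in.
From M_n = 0.85 f'_c a b (d − a/2):
a = d − √(d² − 2M_n/(0.85 f'_c b)) = 28.2 − √(28.2² − 2 × 4188.89/(0.85 × 4 × 11.2)) = 4.216 in.
A_s = 0.85 f'_c a b / f_y = 0.85 × 4 × 4.216 × 11.2 / 60 = 2.676 in².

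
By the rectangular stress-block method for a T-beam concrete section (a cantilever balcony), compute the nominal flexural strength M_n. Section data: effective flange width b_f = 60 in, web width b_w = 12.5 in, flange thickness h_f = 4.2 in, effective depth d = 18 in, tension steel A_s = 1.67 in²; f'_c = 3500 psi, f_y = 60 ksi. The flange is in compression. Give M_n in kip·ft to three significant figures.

Tension: T = A_s f_y = 1.67 × 60 = 100.2 kips.
Try a within the flange: a = T/(0.85 f'_c b_f) = 100.2/(0.85 × 3.5 × 60) = 0.561 in.
Since a = 0.561 ≤ h_f = 4.2 in, the stress block lies entirely in the flange; analyse as a rectangular beam of width b_f.
M_n = T(d − a/2) = 100.2 × (18 − 0.2805) = 1775.5 kip·in.
M_n = 1775.5/12 = 147.96 kip·ft.

M_n ≈ 148 kip·ft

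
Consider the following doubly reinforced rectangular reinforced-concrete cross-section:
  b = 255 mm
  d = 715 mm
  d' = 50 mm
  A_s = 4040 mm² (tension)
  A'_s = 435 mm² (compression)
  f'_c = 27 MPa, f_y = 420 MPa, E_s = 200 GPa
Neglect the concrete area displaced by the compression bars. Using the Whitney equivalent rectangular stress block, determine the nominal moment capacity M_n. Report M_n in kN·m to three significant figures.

Assume both tension and compression steel yield.
Net tension couple steel: A_s − A'_s = 3605 mm².
a = (A_s − A'_s) f_y / (0.85 f'_c b) = 1514100/(0.85 × 27 × 255) = 258.72 mm.
c = a/β₁ = 258.72/0.85 = 304.38 mm; ε'_s = 0.003(c − d')/c = 0.0025 ≥ f_y/E_s = 0.0021, so compression steel does yield.
M_n = (A_s − A'_s) f_y (d − a/2) + A'_s f_y (d − d') = [1514100 × (715 − 129.36) + 182700 × (715 − 50)] × 10⁻⁶ = 886.72 + 121.50 = 1008.22 kN·m.

M_n ≈ 1010 kN·m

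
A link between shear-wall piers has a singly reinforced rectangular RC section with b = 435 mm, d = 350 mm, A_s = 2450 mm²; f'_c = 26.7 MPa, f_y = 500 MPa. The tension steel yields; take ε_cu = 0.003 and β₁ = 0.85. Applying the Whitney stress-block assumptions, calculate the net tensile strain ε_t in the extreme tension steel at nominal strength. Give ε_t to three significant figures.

a = A_s f_y/(0.85 f'_c b) = 124.08 mm.
β₁ = 0.85, so c = a/β₁ = 124.08/0.85 = 145.98 mm.
From the linear strain diagram with ε_cu = 0.003: ε_t = 0.003 (d − c)/c = 0.003 × (350 − 145.98)/145.98 = 0.00419.
ε_t is between 0.004 and 0.005 — transition zone.

ε_t ≈ 0.00419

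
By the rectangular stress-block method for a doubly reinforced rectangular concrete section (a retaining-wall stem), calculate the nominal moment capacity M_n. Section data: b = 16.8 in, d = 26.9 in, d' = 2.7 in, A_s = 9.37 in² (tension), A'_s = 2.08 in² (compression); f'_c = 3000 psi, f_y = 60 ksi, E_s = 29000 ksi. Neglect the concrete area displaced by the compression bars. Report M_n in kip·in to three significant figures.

Assume both steels yield.
a = (A_s − A'_s) f_y/(0.85 f'_c b) = (9.37 − 2.08) × 60/(0.85 × 3 × 16.8) = 10.210 in.
c = a/β₁ = 10.210/0.85 = 12.012 in; ε'_s = 0.003(c − d')/c = 0.0023 ≥ ε_y = 0.0021, so the compression steel yields.
M_n = (A_s − A'_s) f_y (d − a/2) + A'_s f_y (d − d') = 437.4 × (26.9 − 5.105) + 124.8 × (26.9 − 2.7) = 9533.1 + 3020.2 = 12553.3 kip·in.

M_n ≈ 12600 kip·in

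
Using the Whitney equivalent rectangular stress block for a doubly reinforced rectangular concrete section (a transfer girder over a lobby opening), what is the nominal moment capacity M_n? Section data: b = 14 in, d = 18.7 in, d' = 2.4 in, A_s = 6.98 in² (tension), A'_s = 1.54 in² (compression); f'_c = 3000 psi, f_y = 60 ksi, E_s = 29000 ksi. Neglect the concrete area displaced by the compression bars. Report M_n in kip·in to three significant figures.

Assume both steels yield.
a = (A_s − A'_s) f_y/(0.85 f'_c b) = (6.98 − 1.54) × 60/(0.85 × 3 × 14) = 9.143 in.
c = a/β₁ = 9.143/0.85 = 10.756 in; ε'_s = 0.003(c − d')/c = 0.0023 ≥ ε_y = 0.0021, so the compression steel yields.
M_n = (A_s − A'_s) f_y (d − a/2) + A'_s f_y (d − d') = 326.4 × (18.7 − 4.5715) + 92.4 × (18.7 − 2.4) = 4611.5 + 1506.1 = 6117.6 kip·in.

M_n ≈ 6120 kip·in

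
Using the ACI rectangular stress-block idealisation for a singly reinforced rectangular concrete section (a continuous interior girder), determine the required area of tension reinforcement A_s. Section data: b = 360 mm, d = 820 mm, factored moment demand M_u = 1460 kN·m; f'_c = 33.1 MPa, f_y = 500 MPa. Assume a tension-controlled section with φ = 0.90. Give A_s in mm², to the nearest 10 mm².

M_n = M_u/φ = 1460/0.90 = 1622.22 kN·m.
With M_n = 0.85 f'_c a b (d − a/2), solve the quadratic for a:
a = d − √(d² − 2M_n/(0.85 f'_c b)) = 820 − √(820² − 2 × 1622.22×10⁶/(0.85 × 33.1 × 360)) = 226.64 mm.
A_s = 0.85 f'_c a b / f_y = 0.85 × 33.1 × 226.64 × 360 / 500 = 4591.1 mm².

A_s ≈ 4590 mm²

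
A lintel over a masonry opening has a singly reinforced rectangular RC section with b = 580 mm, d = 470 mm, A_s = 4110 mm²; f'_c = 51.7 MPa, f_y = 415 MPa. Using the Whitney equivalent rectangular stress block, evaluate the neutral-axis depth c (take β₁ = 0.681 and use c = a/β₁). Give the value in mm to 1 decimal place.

T = A_s f_y = 4110 × 415 = 1705650 N = 1705.65 kN.
Setting C = 0.85 f'_c a b equal to T: a = 1705650/(0.85 × 51.7 × 580) = 66.919 mm.
With β₁ = 0.681, c = a/β₁ = 66.919/0.681 = 98.3 mm.

c ≈ 98.3 mm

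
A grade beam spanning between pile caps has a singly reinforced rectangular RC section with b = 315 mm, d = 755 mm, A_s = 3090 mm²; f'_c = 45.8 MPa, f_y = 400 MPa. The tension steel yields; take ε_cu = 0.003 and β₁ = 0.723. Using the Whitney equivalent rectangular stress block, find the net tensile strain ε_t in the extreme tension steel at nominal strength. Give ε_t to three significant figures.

ε_t ≈ 0.0132

a = A_s f_y/(0.85 f'_c b) = 100.79 mm.
β₁ = 0.723, so c = a/β₁ = 100.79/0.723 = 139.41 mm.
From the linear strain diagram with ε_cu = 0.003: ε_t = 0.003 (d − c)/c = 0.003 × (755 − 139.41)/139.41 = 0.0132.
Since ε_t ≥ 0.005, the section is tension-controlled.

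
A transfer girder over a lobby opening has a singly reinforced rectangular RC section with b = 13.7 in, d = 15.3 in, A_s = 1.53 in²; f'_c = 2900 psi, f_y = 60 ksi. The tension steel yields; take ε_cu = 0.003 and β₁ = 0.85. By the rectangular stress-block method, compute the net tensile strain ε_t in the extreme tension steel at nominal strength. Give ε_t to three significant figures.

a = A_s f_y/(0.85 f'_c b) = 2.718 in.
β₁ = 0.85, so c = a/β₁ = 2.718/0.85 = 3.198 in.
From the linear strain diagram with ε_cu = 0.003: ε_t = 0.003 (d − c)/c = 0.003 × (15.3 − 3.198)/3.198 = 0.0114.
Since ε_t ≥ 0.005, the section is tension-controlled.

ε_t ≈ 0.0114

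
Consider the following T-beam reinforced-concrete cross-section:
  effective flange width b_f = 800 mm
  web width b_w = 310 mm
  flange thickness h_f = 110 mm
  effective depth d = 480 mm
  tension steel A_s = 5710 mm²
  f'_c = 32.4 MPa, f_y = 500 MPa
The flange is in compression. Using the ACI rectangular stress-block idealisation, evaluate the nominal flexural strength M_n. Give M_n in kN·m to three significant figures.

Tension: T = A_s f_y = 5710 × 500 = 2855000 N.
Try a within the flange: a = T/(0.85 f'_c b_f) = 2855000/(0.85 × 32.4 × 800) = 129.58 mm.
a = 129.58 > h_f = 110 mm: the block extends into the web. Split into flange-overhang and web parts.
C_f = 0.85 f'_c (b_f − b_w) h_f = 0.85 × 32.4 × (800 − 310) × 110 = 1484406 N.
Remaining web compression depth: a_w = (T − C_f)/(0.85 f'_c b_w) = (2855000 − 1484406)/(0.85 × 32.4 × 310) = 160.54 mm.
M_n = C_f(d − h_f/2) + (T − C_f)(d − a_w/2) = 1484406 × (480 − 55) + 1370594 × (480 − 80.27) = 630.87 + 547.87 = 1178.74 × 10⁶ N·mm.
M_n = 1178.74 kN·m.

M_n ≈ 1180 kN·m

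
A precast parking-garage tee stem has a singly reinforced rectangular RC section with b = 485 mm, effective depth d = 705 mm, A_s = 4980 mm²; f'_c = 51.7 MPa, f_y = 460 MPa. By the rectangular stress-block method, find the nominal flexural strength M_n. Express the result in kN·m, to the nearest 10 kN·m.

T = A_s f_y = 4980 × 460 = 2290800 N = 2290.8 kN.
From C = T: a = T/(0.85 f'_c b) = 2290800/(0.85 × 51.7 × 485) = 107.48 mm.
M_n = T(d − a/2) = 2290.8 kN × (705 − 53.74) mm = 1491.91 kN·m.

M_n ≈ 1490 kN·m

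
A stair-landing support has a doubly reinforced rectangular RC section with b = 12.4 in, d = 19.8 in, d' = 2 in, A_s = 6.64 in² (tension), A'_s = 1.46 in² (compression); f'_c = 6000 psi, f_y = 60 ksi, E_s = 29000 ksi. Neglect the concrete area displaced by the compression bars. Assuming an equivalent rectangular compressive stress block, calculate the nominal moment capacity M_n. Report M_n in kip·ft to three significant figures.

M_n ≈ 579 kip·ft

Assume both steels yield.
a = (A_s − A'_s) f_y/(0.85 f'_c b) = (6.64 − 1.46) × 60/(0.85 × 6 × 12.4) = 4.915 in.
c = a/β₁ = 4.915/0.75 = 6.553 in; ε'_s = 0.003(c − d')/c = 0.0021 ≥ ε_y = 0.0021, so the compression steel yields.
M_n = (A_s − A'_s) f_y (d − a/2) + A'_s f_y (d − d') = 310.8 × (19.8 − 2.4575) + 87.6 × (19.8 − 2) = 5390.0 + 1559.3 = 6949.3 kip·in = 6949.3/12 = 579.11 kip·ft.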